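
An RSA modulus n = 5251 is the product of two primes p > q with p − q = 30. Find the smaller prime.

59

Since p = q + 30, we have 5251 = q(q + 30), so q² + 30q − 5251 = 0.
Discriminant: 30² + 4·5251 = 900 + 21004 = 21904; √21904 = 148.
q = (−30 + 148)/2 = 59, and p = q + 30 = 89.
Check: 59 · 89 = 5251.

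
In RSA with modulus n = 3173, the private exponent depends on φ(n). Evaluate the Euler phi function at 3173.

2988

Factor: 3173 = 19 · 167.
φ(3173) = (19−1) · (167−1) = 18 · 166 = 2988.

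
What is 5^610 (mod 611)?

5^1 ≡ 5 (mod 611)
5^2 ≡ 5^2 = 25 ≡ 25 (mod 611)
5^4 ≡ 25^2 = 625 ≡ 14 (mod 611)
5^8 ≡ 14^2 = 196 ≡ 196 (mod 611)
5^16 ≡ 196^2 = 38416 ≡ 534 (mod 611)
5^32 ≡ 534^2 = 285156 ≡ 430 (mod 611)
5^64 ≡ 430^2 = 184900 ≡ 378 (mod 611)
5^128 ≡ 378^2 = 142884 ≡ 521 (mod 611)
5^256 ≡ 521^2 = 271441 ≡ 157 (mod 611)
5^512 ≡ 157^2 = 24649 ≡ 209 (mod 611)
610 = 512 + 64 + 32 + 2 in binary powers of 2.
So 5^610 ≡ 209 · 378 · 430 · 25 ≡ 441 (mod 611).
Since 441 ≠ 1, base 5 is a Fermat witness: 611 is composite.

441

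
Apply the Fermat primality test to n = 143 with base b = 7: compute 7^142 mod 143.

82

7^1 ≡ 7 (mod 143)
7^2 ≡ 7^2 = 49 ≡ 49 (mod 143)
7^4 ≡ 49^2 = 2401 ≡ 113 (mod 143)
7^8 ≡ 113^2 = 12769 ≡ 42 (mod 143)
7^16 ≡ 42^2 = 1764 ≡ 48 (mod 143)
7^32 ≡ 48^2 = 2304 ≡ 16 (mod 143)
7^64 ≡ 16^2 = 256 ≡ 113 (mod 143)
7^128 ≡ 113^2 = 12769 ≡ 42 (mod 143)
142 = 128 + 8 + 4 + 2 in binary powers of 2.
So 7^142 ≡ 42 · 42 · 113 · 49 ≡ 82 (mod 143).
Since 82 ≠ 1, base 7 is a Fermat witness: 143 is composite.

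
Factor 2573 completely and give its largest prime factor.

2573 = 31 · 83
83 is prime.
So 2573 = 31 · 83; the largest prime factor is 83.

83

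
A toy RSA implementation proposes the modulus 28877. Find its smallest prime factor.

67

28877 is odd.
Digit sum 32, not divisible by 3.
Ends in 7: not divisible by 5.
7: 28877 = 7·4125 + 2
11: 28877 = 11·2625 + 2
13: 28877 = 13·2221 + 4
17: 28877 = 17·1698 + 11
19: 28877 = 19·1519 + 16
23: 28877 = 23·1255 + 12
29: 28877 = 29·995 + 22
31: 28877 = 31·931 + 16
37: 28877 = 37·780 + 17
41: 28877 = 41·704 + 13
43: 28877 = 43·671 + 24
47: 28877 = 47·614 + 19
53: 28877 = 53·544 + 45
59: 28877 = 59·489 + 26
61: 28877 = 61·473 + 24
67: 28877 = 67·431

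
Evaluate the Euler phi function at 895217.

861840

Factor: 895217 = 43 · 109 · 191.
φ(895217) = (43−1) · (109−1) · (191−1) = 42 · 108 · 190 = 861840.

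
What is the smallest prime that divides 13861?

83

13861 is odd.
Digit sum 19, not divisible by 3.
Ends in 1: not divisible by 5.
7: 13861 = 7·1980 + 1
11: 13861 = 11·1260 + 1
13: 13861 = 13·1066 + 3
17: 13861 = 17·815 + 6
19: 13861 = 19·729 + 10
23: 13861 = 23·602 + 15
29: 13861 = 29·477 + 28
31: 13861 = 31·447 + 4
37: 13861 = 37·374 + 23
41: 13861 = 41·338 + 3
43: 13861 = 43·322 + 15
47: 13861 = 47·294 + 43
53: 13861 = 53·261 + 28
59: 13861 = 59·234 + 55
61: 13861 = 61·227 + 14
67: 13861 = 67·206 + 59
71: 13861 = 71·195 + 16
73: 13861 = 73·189 + 64
79: 13861 = 79·175 + 36
83: 13861 = 83·167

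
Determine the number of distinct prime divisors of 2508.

4

2508 = 2^2 · 627
627 = 3 · 209
209 = 11 · 19
2508 = 2^2 · 3 · 11 · 19, which has 4 distinct prime factors.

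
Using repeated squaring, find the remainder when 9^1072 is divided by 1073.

9^1 ≡ 9 (mod 1073)
9^2 ≡ 9^2 = 81 ≡ 81 (mod 1073)
9^4 ≡ 81^2 = 6561 ≡ 123 (mod 1073)
9^8 ≡ 123^2 = 15129 ≡ 107 (mod 1073)
9^16 ≡ 107^2 = 11449 ≡ 719 (mod 1073)
9^32 ≡ 719^2 = 516961 ≡ 848 (mod 1073)
9^64 ≡ 848^2 = 719104 ≡ 194 (mod 1073)
9^128 ≡ 194^2 = 37636 ≡ 81 (mod 1073)
9^256 ≡ 81^2 = 6561 ≡ 123 (mod 1073)
9^512 ≡ 123^2 = 15129 ≡ 107 (mod 1073)
9^1024 ≡ 107^2 = 11449 ≡ 719 (mod 1073)
1072 = 1024 + 32 + 16 in binary powers of 2.
So 9^1072 ≡ 719 · 848 · 719 ≡ 194 (mod 1073).
Since 194 ≠ 1, base 9 is a Fermat witness: 1073 is composite.

194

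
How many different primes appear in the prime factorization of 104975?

104975 = 5^2 · 4199
4199 = 13 · 323
323 = 17 · 19
104975 = 5^2 · 13 · 17 · 19, which has 4 distinct prime factors.

4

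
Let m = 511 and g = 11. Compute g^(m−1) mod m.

11^1 ≡ 11 (mod 511)
11^2 ≡ 11^2 = 121 ≡ 121 (mod 511)
11^4 ≡ 121^2 = 14641 ≡ 333 (mod 511)
11^8 ≡ 333^2 = 110889 ≡ 2 (mod 511)
11^16 ≡ 2^2 = 4 ≡ 4 (mod 511)
11^32 ≡ 4^2 = 16 ≡ 16 (mod 511)
11^64 ≡ 16^2 = 256 ≡ 256 (mod 511)
11^128 ≡ 256^2 = 65536 ≡ 128 (mod 511)
11^256 ≡ 128^2 = 16384 ≡ 32 (mod 511)
510 = 256 + 128 + 64 + 32 + 16 + 8 + 4 + 2 in binary powers of 2.
So 11^510 ≡ 32 · 128 · 256 · 16 · 4 · 2 · 333 · 121 ≡ 435 (mod 511).
Since 435 ≠ 1, base 11 is a Fermat witness: 511 is composite.

435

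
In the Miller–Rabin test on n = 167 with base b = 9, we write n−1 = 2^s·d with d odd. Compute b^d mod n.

167 − 1 = 166 = 2^1 · 83, so d = 83.
9^1 ≡ 9 (mod 167)
9^2 ≡ 9^2 = 81 ≡ 81 (mod 167)
9^4 ≡ 81^2 = 6561 ≡ 48 (mod 167)
9^8 ≡ 48^2 = 2304 ≡ 133 (mod 167)
9^16 ≡ 133^2 = 17689 ≡ 154 (mod 167)
9^32 ≡ 154^2 = 23716 ≡ 2 (mod 167)
9^64 ≡ 2^2 = 4 ≡ 4 (mod 167)
83 = 64 + 16 + 2 + 1 in binary powers of 2.
So 9^83 ≡ 4 · 154 · 81 · 9 ≡ 1 (mod 167).
Since 9^d ≡ 1 (mod 167), base 9 does not prove 167 composite.

1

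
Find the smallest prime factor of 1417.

1417 is odd.
Digit sum 13, not divisible by 3.
Ends in 7: not divisible by 5.
7: 1417 = 7·202 + 3
11: 1417 = 11·128 + 9
13: 1417 = 13·109

13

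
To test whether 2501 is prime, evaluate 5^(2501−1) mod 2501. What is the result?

5^1 ≡ 5 (mod 2501)
5^2 ≡ 5^2 = 25 ≡ 25 (mod 2501)
5^4 ≡ 25^2 = 625 ≡ 625 (mod 2501)
5^8 ≡ 625^2 = 390625 ≡ 469 (mod 2501)
5^16 ≡ 469^2 = 219961 ≡ 2374 (mod 2501)
5^32 ≡ 2374^2 = 5635876 ≡ 1123 (mod 2501)
5^64 ≡ 1123^2 = 1261129 ≡ 625 (mod 2501)
5^128 ≡ 625^2 = 390625 ≡ 469 (mod 2501)
5^256 ≡ 469^2 = 219961 ≡ 2374 (mod 2501)
5^512 ≡ 2374^2 = 5635876 ≡ 1123 (mod 2501)
5^1024 ≡ 1123^2 = 1261129 ≡ 625 (mod 2501)
5^2048 ≡ 625^2 = 390625 ≡ 469 (mod 2501)
2500 = 2048 + 256 + 128 + 64 + 4 in binary powers of 2.
So 5^2500 ≡ 469 · 2374 · 469 · 625 · 625 ≡ 1477 (mod 2501).
Since 1477 ≠ 1, base 5 is a Fermat witness: 2501 is composite.

1477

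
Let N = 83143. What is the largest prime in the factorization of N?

83143 = 29 · 2867
2867 = 47 · 61
61 is prime.
So 83143 = 29 · 47 · 61; the largest prime factor is 61.

61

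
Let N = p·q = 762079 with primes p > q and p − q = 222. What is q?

769

Since p = q + 222, we have 762079 = q(q + 222), so q² + 222q − 762079 = 0.
Discriminant: 222² + 4·762079 = 49284 + 3048316 = 3097600; √3097600 = 1760.
q = (−222 + 1760)/2 = 769, and p = q + 222 = 991.
Check: 769 · 991 = 762079.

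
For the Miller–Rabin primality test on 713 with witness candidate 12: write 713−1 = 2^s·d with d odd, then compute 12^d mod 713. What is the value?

713 − 1 = 712 = 2^3 · 89, so d = 89.
12^1 ≡ 12 (mod 713)
12^2 ≡ 12^2 = 144 ≡ 144 (mod 713)
12^4 ≡ 144^2 = 20736 ≡ 59 (mod 713)
12^8 ≡ 59^2 = 3481 ≡ 629 (mod 713)
12^16 ≡ 629^2 = 395641 ≡ 639 (mod 713)
12^32 ≡ 639^2 = 408321 ≡ 485 (mod 713)
12^64 ≡ 485^2 = 235225 ≡ 648 (mod 713)
89 = 64 + 16 + 8 + 1 in binary powers of 2.
So 12^89 ≡ 648 · 639 · 629 · 12 ≡ 633 (mod 713).
Squaring chain: 633 → 696 → 289; never reaches −1, so base 12 is a Miller–Rabin witness that 713 is composite.

633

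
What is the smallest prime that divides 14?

14 is even: 2 divides it.

2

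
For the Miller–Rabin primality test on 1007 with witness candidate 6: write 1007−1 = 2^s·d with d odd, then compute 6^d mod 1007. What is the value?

1007 − 1 = 1006 = 2^1 · 503, so d = 503.
6^1 ≡ 6 (mod 1007)
6^2 ≡ 6^2 = 36 ≡ 36 (mod 1007)
6^4 ≡ 36^2 = 1296 ≡ 289 (mod 1007)
6^8 ≡ 289^2 = 83521 ≡ 947 (mod 1007)
6^16 ≡ 947^2 = 896809 ≡ 579 (mod 1007)
6^32 ≡ 579^2 = 335241 ≡ 917 (mod 1007)
6^64 ≡ 917^2 = 840889 ≡ 44 (mod 1007)
6^128 ≡ 44^2 = 1936 ≡ 929 (mod 1007)
6^256 ≡ 929^2 = 863041 ≡ 42 (mod 1007)
503 = 256 + 128 + 64 + 32 + 16 + 4 + 2 + 1 in binary powers of 2.
So 6^503 ≡ 42 · 929 · 44 · 917 · 579 · 289 · 36 · 6 ≡ 700 (mod 1007).
Squaring chain: 700; never reaches −1, so base 6 is a Miller–Rabin witness that 1007 is composite.

700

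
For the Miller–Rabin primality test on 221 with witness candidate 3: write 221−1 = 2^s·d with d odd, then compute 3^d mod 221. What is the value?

221 − 1 = 220 = 2^2 · 55, so d = 55.
3^1 ≡ 3 (mod 221)
3^2 ≡ 3^2 = 9 ≡ 9 (mod 221)
3^4 ≡ 9^2 = 81 ≡ 81 (mod 221)
3^8 ≡ 81^2 = 6561 ≡ 152 (mod 221)
3^16 ≡ 152^2 = 23104 ≡ 120 (mod 221)
3^32 ≡ 120^2 = 14400 ≡ 35 (mod 221)
55 = 32 + 16 + 4 + 2 + 1 in binary powers of 2.
So 3^55 ≡ 35 · 120 · 81 · 9 · 3 ≡ 198 (mod 221).
Squaring chain: 198 → 87; never reaches −1, so base 3 is a Miller–Rabin witness that 221 is composite.

198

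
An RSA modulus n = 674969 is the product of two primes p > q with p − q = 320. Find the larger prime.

Since p = q + 320, we have 674969 = q(q + 320), so q² + 320q − 674969 = 0.
Discriminant: 320² + 4·674969 = 102400 + 2699876 = 2802276; √2802276 = 1674.
q = (−320 + 1674)/2 = 677, and p = q + 320 = 997.
Check: 677 · 997 = 674969.

997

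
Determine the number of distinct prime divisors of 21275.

21275 = 5^2 · 851
851 = 23 · 37
21275 = 5^2 · 23 · 37, which has 3 distinct prime factors.

3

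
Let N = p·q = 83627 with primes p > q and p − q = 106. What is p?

Since p = q + 106, we have 83627 = q(q + 106), so q² + 106q − 83627 = 0.
Discriminant: 106² + 4·83627 = 11236 + 334508 = 345744; √345744 = 588.
q = (−106 + 588)/2 = 241, and p = q + 106 = 347.
Check: 241 · 347 = 83627.

347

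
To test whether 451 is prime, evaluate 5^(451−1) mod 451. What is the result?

5^1 ≡ 5 (mod 451)
5^2 ≡ 5^2 = 25 ≡ 25 (mod 451)
5^4 ≡ 25^2 = 625 ≡ 174 (mod 451)
5^8 ≡ 174^2 = 30276 ≡ 59 (mod 451)
5^16 ≡ 59^2 = 3481 ≡ 324 (mod 451)
5^32 ≡ 324^2 = 104976 ≡ 344 (mod 451)
5^64 ≡ 344^2 = 118336 ≡ 174 (mod 451)
5^128 ≡ 174^2 = 30276 ≡ 59 (mod 451)
5^256 ≡ 59^2 = 3481 ≡ 324 (mod 451)
450 = 256 + 128 + 64 + 2 in binary powers of 2.
So 5^450 ≡ 324 · 59 · 174 · 25 ≡ 122 (mod 451).
Since 122 ≠ 1, base 5 is a Fermat witness: 451 is composite.

122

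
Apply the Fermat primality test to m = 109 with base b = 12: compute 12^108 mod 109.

12^1 ≡ 12 (mod 109)
12^2 ≡ 12^2 = 144 ≡ 35 (mod 109)
12^4 ≡ 35^2 = 1225 ≡ 26 (mod 109)
12^8 ≡ 26^2 = 676 ≡ 22 (mod 109)
12^16 ≡ 22^2 = 484 ≡ 48 (mod 109)
12^32 ≡ 48^2 = 2304 ≡ 15 (mod 109)
12^64 ≡ 15^2 = 225 ≡ 7 (mod 109)
108 = 64 + 32 + 8 + 4 in binary powers of 2.
So 12^108 ≡ 7 · 15 · 22 · 26 ≡ 1 (mod 109).
Since the result is 1, base 12 gives no evidence that 109 is composite.

1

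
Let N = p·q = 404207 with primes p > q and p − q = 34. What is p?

Since p = q + 34, we have 404207 = q(q + 34), so q² + 34q − 404207 = 0.
Discriminant: 34² + 4·404207 = 1156 + 1616828 = 1617984; √1617984 = 1272.
q = (−34 + 1272)/2 = 619, and p = q + 34 = 653.
Check: 619 · 653 = 404207.

653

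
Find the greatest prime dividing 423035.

73

423035 = 5 · 84607
84607 = 19 · 4453
4453 = 61 · 73
73 is prime.
So 423035 = 5 · 19 · 61 · 73; the largest prime factor is 73.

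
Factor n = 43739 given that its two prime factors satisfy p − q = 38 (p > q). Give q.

191

Since p = q + 38, we have 43739 = q(q + 38), so q² + 38q − 43739 = 0.
Discriminant: 38² + 4·43739 = 1444 + 174956 = 176400; √176400 = 420.
q = (−38 + 420)/2 = 191, and p = q + 38 = 229.
Check: 191 · 229 = 43739.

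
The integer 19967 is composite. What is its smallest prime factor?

41

19967 is odd.
Digit sum 32, not divisible by 3.
Ends in 7: not divisible by 5.
7: 19967 = 7·2852 + 3
11: 19967 = 11·1815 + 2
13: 19967 = 13·1535 + 12
17: 19967 = 17·1174 + 9
19: 19967 = 19·1050 + 17
23: 19967 = 23·868 + 3
29: 19967 = 29·688 + 15
31: 19967 = 31·644 + 3
37: 19967 = 37·539 + 24
41: 19967 = 41·487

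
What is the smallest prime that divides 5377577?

61

5377577 is odd.
Digit sum 41, not divisible by 3.
Ends in 7: not divisible by 5.
7: 5377577 = 7·768225 + 2
11: 5377577 = 11·488870 + 7
13: 5377577 = 13·413659 + 10
17: 5377577 = 17·316328 + 1
19: 5377577 = 19·283030 + 7
23: 5377577 = 23·233807 + 16
29: 5377577 = 29·185433 + 20
31: 5377577 = 31·173470 + 7
37: 5377577 = 37·145339 + 34
41: 5377577 = 41·131160 + 17
43: 5377577 = 43·125059 + 40
47: 5377577 = 47·114416 + 25
53: 5377577 = 53·101463 + 38
59: 5377577 = 59·91145 + 22
61: 5377577 = 61·88157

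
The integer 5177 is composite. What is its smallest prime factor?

31

5177 is odd.
Digit sum 20, not divisible by 3.
Ends in 7: not divisible by 5.
7: 5177 = 7·739 + 4
11: 5177 = 11·470 + 7
13: 5177 = 13·398 + 3
17: 5177 = 17·304 + 9
19: 5177 = 19·272 + 9
23: 5177 = 23·225 + 2
29: 5177 = 29·178 + 15
31: 5177 = 31·167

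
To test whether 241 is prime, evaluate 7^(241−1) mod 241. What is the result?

1

7^1 ≡ 7 (mod 241)
7^2 ≡ 7^2 = 49 ≡ 49 (mod 241)
7^4 ≡ 49^2 = 2401 ≡ 232 (mod 241)
7^8 ≡ 232^2 = 53824 ≡ 81 (mod 241)
7^16 ≡ 81^2 = 6561 ≡ 54 (mod 241)
7^32 ≡ 54^2 = 2916 ≡ 24 (mod 241)
7^64 ≡ 24^2 = 576 ≡ 94 (mod 241)
7^128 ≡ 94^2 = 8836 ≡ 160 (mod 241)
240 = 128 + 64 + 32 + 16 in binary powers of 2.
So 7^240 ≡ 160 · 94 · 24 · 54 ≡ 1 (mod 241).
Since the result is 1, base 7 gives no evidence that 241 is composite.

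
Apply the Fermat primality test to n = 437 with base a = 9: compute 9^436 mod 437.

9^1 ≡ 9 (mod 437)
9^2 ≡ 9^2 = 81 ≡ 81 (mod 437)
9^4 ≡ 81^2 = 6561 ≡ 6 (mod 437)
9^8 ≡ 6^2 = 36 ≡ 36 (mod 437)
9^16 ≡ 36^2 = 1296 ≡ 422 (mod 437)
9^32 ≡ 422^2 = 178084 ≡ 225 (mod 437)
9^64 ≡ 225^2 = 50625 ≡ 370 (mod 437)
9^128 ≡ 370^2 = 136900 ≡ 119 (mod 437)
9^256 ≡ 119^2 = 14161 ≡ 177 (mod 437)
436 = 256 + 128 + 32 + 16 + 4 in binary powers of 2.
So 9^436 ≡ 177 · 119 · 225 · 422 · 6 ≡ 234 (mod 437).
Since 234 ≠ 1, base 9 is a Fermat witness: 437 is composite.

234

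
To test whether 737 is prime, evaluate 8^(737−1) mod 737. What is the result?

8^1 ≡ 8 (mod 737)
8^2 ≡ 8^2 = 64 ≡ 64 (mod 737)
8^4 ≡ 64^2 = 4096 ≡ 411 (mod 737)
8^8 ≡ 411^2 = 168921 ≡ 148 (mod 737)
8^16 ≡ 148^2 = 21904 ≡ 531 (mod 737)
8^32 ≡ 531^2 = 281961 ≡ 427 (mod 737)
8^64 ≡ 427^2 = 182329 ≡ 290 (mod 737)
8^128 ≡ 290^2 = 84100 ≡ 82 (mod 737)
8^256 ≡ 82^2 = 6724 ≡ 91 (mod 737)
8^512 ≡ 91^2 = 8281 ≡ 174 (mod 737)
736 = 512 + 128 + 64 + 32 in binary powers of 2.
So 8^736 ≡ 174 · 82 · 290 · 427 ≡ 25 (mod 737).
Since 25 ≠ 1, base 8 is a Fermat witness: 737 is composite.

25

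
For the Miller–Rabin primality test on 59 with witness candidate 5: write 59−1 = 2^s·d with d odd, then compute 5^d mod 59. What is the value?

1

59 − 1 = 58 = 2^1 · 29, so d = 29.
5^1 ≡ 5 (mod 59)
5^2 ≡ 5^2 = 25 ≡ 25 (mod 59)
5^4 ≡ 25^2 = 625 ≡ 35 (mod 59)
5^8 ≡ 35^2 = 1225 ≡ 45 (mod 59)
5^16 ≡ 45^2 = 2025 ≡ 19 (mod 59)
29 = 16 + 8 + 4 + 1 in binary powers of 2.
So 5^29 ≡ 19 · 45 · 35 · 5 ≡ 1 (mod 59).
Since 5^d ≡ 1 (mod 59), base 5 does not prove 59 composite.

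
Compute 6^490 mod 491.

6^1 ≡ 6 (mod 491)
6^2 ≡ 6^2 = 36 ≡ 36 (mod 491)
6^4 ≡ 36^2 = 1296 ≡ 314 (mod 491)
6^8 ≡ 314^2 = 98596 ≡ 396 (mod 491)
6^16 ≡ 396^2 = 156816 ≡ 187 (mod 491)
6^32 ≡ 187^2 = 34969 ≡ 108 (mod 491)
6^64 ≡ 108^2 = 11664 ≡ 371 (mod 491)
6^128 ≡ 371^2 = 137641 ≡ 161 (mod 491)
6^256 ≡ 161^2 = 25921 ≡ 389 (mod 491)
490 = 256 + 128 + 64 + 32 + 8 + 2 in binary powers of 2.
So 6^490 ≡ 389 · 161 · 371 · 108 · 396 · 36 ≡ 1 (mod 491).
Since the result is 1, base 6 gives no evidence that 491 is composite.

1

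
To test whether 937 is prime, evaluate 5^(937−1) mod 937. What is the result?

5^1 ≡ 5 (mod 937)
5^2 ≡ 5^2 = 25 ≡ 25 (mod 937)
5^4 ≡ 25^2 = 625 ≡ 625 (mod 937)
5^8 ≡ 625^2 = 390625 ≡ 833 (mod 937)
5^16 ≡ 833^2 = 693889 ≡ 509 (mod 937)
5^32 ≡ 509^2 = 259081 ≡ 469 (mod 937)
5^64 ≡ 469^2 = 219961 ≡ 703 (mod 937)
5^128 ≡ 703^2 = 494209 ≡ 410 (mod 937)
5^256 ≡ 410^2 = 168100 ≡ 377 (mod 937)
5^512 ≡ 377^2 = 142129 ≡ 642 (mod 937)
936 = 512 + 256 + 128 + 32 + 8 in binary powers of 2.
So 5^936 ≡ 642 · 377 · 410 · 469 · 833 ≡ 1 (mod 937).
Since the result is 1, base 5 gives no evidence that 937 is composite.

1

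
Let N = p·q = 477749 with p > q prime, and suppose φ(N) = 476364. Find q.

φ(n) = (p−1)(q−1) = n − (p+q) + 1, so p + q = 477749 − 476364 + 1 = 1386.
p and q are the roots of t² − 1386t + 477749 = 0.
Discriminant: 1386² − 4·477749 = 1920996 − 1910996 = 10000; √10000 = 100.
q = (1386 − 100)/2 = 643, p = (1386 + 100)/2 = 743.
Check: 643 · 743 = 477749.

643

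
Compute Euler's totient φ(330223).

Factor: 330223 = 29 · 59 · 193.
φ(330223) = (29−1) · (59−1) · (193−1) = 28 · 58 · 192 = 311808.

311808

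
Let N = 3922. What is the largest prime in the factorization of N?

53

3922 = 2 · 1961
1961 = 37 · 53
53 is prime.
So 3922 = 2 · 37 · 53; the largest prime factor is 53.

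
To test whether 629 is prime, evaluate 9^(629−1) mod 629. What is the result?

9^1 ≡ 9 (mod 629)
9^2 ≡ 9^2 = 81 ≡ 81 (mod 629)
9^4 ≡ 81^2 = 6561 ≡ 271 (mod 629)
9^8 ≡ 271^2 = 73441 ≡ 477 (mod 629)
9^16 ≡ 477^2 = 227529 ≡ 460 (mod 629)
9^32 ≡ 460^2 = 211600 ≡ 256 (mod 629)
9^64 ≡ 256^2 = 65536 ≡ 120 (mod 629)
9^128 ≡ 120^2 = 14400 ≡ 562 (mod 629)
9^256 ≡ 562^2 = 315844 ≡ 86 (mod 629)
9^512 ≡ 86^2 = 7396 ≡ 477 (mod 629)
628 = 512 + 64 + 32 + 16 + 4 in binary powers of 2.
So 9^628 ≡ 477 · 120 · 256 · 460 · 271 ≡ 16 (mod 629).
Since 16 ≠ 1, base 9 is a Fermat witness: 629 is composite.

16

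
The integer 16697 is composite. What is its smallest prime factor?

16697 is odd.
Digit sum 29, not divisible by 3.
Ends in 7: not divisible by 5.
7: 16697 = 7·2385 + 2
11: 16697 = 11·1517 + 10
13: 16697 = 13·1284 + 5
17: 16697 = 17·982 + 3
19: 16697 = 19·878 + 15
23: 16697 = 23·725 + 22
29: 16697 = 29·575 + 22
31: 16697 = 31·538 + 19
37: 16697 = 37·451 + 10
41: 16697 = 41·407 + 10
43: 16697 = 43·388 + 13
47: 16697 = 47·355 + 12
53: 16697 = 53·315 + 2
59: 16697 = 59·283

59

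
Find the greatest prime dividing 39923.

39923 = 13 · 3071
3071 = 37 · 83
83 is prime.
So 39923 = 13 · 37 · 83; the largest prime factor is 83.

83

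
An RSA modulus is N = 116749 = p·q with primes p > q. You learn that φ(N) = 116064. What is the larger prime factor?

373

φ(n) = (p−1)(q−1) = n − (p+q) + 1, so p + q = 116749 − 116064 + 1 = 686.
p and q are the roots of t² − 686t + 116749 = 0.
Discriminant: 686² − 4·116749 = 470596 − 466996 = 3600; √3600 = 60.
q = (686 − 60)/2 = 313, p = (686 + 60)/2 = 373.
Check: 313 · 373 = 116749.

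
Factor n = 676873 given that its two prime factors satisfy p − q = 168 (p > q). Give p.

Since p = q + 168, we have 676873 = q(q + 168), so q² + 168q − 676873 = 0.
Discriminant: 168² + 4·676873 = 28224 + 2707492 = 2735716; √2735716 = 1654.
q = (−168 + 1654)/2 = 743, and p = q + 168 = 911.
Check: 743 · 911 = 676873.

911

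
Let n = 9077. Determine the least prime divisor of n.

29

9077 is odd.
Digit sum 23, not divisible by 3.
Ends in 7: not divisible by 5.
7: 9077 = 7·1296 + 5
11: 9077 = 11·825 + 2
13: 9077 = 13·698 + 3
17: 9077 = 17·533 + 16
19: 9077 = 19·477 + 14
23: 9077 = 23·394 + 15
29: 9077 = 29·313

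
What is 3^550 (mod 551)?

35

3^1 ≡ 3 (mod 551)
3^2 ≡ 3^2 = 9 ≡ 9 (mod 551)
3^4 ≡ 9^2 = 81 ≡ 81 (mod 551)
3^8 ≡ 81^2 = 6561 ≡ 500 (mod 551)
3^16 ≡ 500^2 = 250000 ≡ 397 (mod 551)
3^32 ≡ 397^2 = 157609 ≡ 23 (mod 551)
3^64 ≡ 23^2 = 529 ≡ 529 (mod 551)
3^128 ≡ 529^2 = 279841 ≡ 484 (mod 551)
3^256 ≡ 484^2 = 234256 ≡ 81 (mod 551)
3^512 ≡ 81^2 = 6561 ≡ 500 (mod 551)
550 = 512 + 32 + 4 + 2 in binary powers of 2.
So 3^550 ≡ 500 · 23 · 81 · 9 ≡ 35 (mod 551).
Since 35 ≠ 1, base 3 is a Fermat witness: 551 is composite.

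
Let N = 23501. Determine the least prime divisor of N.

23501 is odd.
Digit sum 11, not divisible by 3.
Ends in 1: not divisible by 5.
7: 23501 = 7·3357 + 2
11: 23501 = 11·2136 + 5
13: 23501 = 13·1807 + 10
17: 23501 = 17·1382 + 7
19: 23501 = 19·1236 + 17
23: 23501 = 23·1021 + 18
29: 23501 = 29·810 + 11
31: 23501 = 31·758 + 3
37: 23501 = 37·635 + 6
41: 23501 = 41·573 + 8
43: 23501 = 43·546 + 23
47: 23501 = 47·500 + 1
53: 23501 = 53·443 + 22
59: 23501 = 59·398 + 19
61: 23501 = 61·385 + 16
67: 23501 = 67·350 + 51
71: 23501 = 71·331

71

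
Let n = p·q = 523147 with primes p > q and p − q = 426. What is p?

Since p = q + 426, we have 523147 = q(q + 426), so q² + 426q − 523147 = 0.
Discriminant: 426² + 4·523147 = 181476 + 2092588 = 2274064; √2274064 = 1508.
q = (−426 + 1508)/2 = 541, and p = q + 426 = 967.
Check: 541 · 967 = 523147.

967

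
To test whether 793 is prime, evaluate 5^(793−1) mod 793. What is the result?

5^1 ≡ 5 (mod 793)
5^2 ≡ 5^2 = 25 ≡ 25 (mod 793)
5^4 ≡ 25^2 = 625 ≡ 625 (mod 793)
5^8 ≡ 625^2 = 390625 ≡ 469 (mod 793)
5^16 ≡ 469^2 = 219961 ≡ 300 (mod 793)
5^32 ≡ 300^2 = 90000 ≡ 391 (mod 793)
5^64 ≡ 391^2 = 152881 ≡ 625 (mod 793)
5^128 ≡ 625^2 = 390625 ≡ 469 (mod 793)
5^256 ≡ 469^2 = 219961 ≡ 300 (mod 793)
5^512 ≡ 300^2 = 90000 ≡ 391 (mod 793)
792 = 512 + 256 + 16 + 8 in binary powers of 2.
So 5^792 ≡ 391 · 300 · 300 · 469 ≡ 508 (mod 793).
Since 508 ≠ 1, base 5 is a Fermat witness: 793 is composite.

508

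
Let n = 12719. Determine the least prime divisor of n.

12719 is odd.
Digit sum 20, not divisible by 3.
Ends in 9: not divisible by 5.
7: 12719 = 7·1817

7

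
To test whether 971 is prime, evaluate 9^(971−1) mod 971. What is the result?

9^1 ≡ 9 (mod 971)
9^2 ≡ 9^2 = 81 ≡ 81 (mod 971)
9^4 ≡ 81^2 = 6561 ≡ 735 (mod 971)
9^8 ≡ 735^2 = 540225 ≡ 349 (mod 971)
9^16 ≡ 349^2 = 121801 ≡ 426 (mod 971)
9^32 ≡ 426^2 = 181476 ≡ 870 (mod 971)
9^64 ≡ 870^2 = 756900 ≡ 491 (mod 971)
9^128 ≡ 491^2 = 241081 ≡ 273 (mod 971)
9^256 ≡ 273^2 = 74529 ≡ 733 (mod 971)
9^512 ≡ 733^2 = 537289 ≡ 326 (mod 971)
970 = 512 + 256 + 128 + 64 + 8 + 2 in binary powers of 2.
So 9^970 ≡ 326 · 733 · 273 · 491 · 349 · 81 ≡ 1 (mod 971).
Since the result is 1, base 9 gives no evidence that 971 is composite.

1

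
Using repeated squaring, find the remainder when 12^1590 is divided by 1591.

84

12^1 ≡ 12 (mod 1591)
12^2 ≡ 12^2 = 144 ≡ 144 (mod 1591)
12^4 ≡ 144^2 = 20736 ≡ 53 (mod 1591)
12^8 ≡ 53^2 = 2809 ≡ 1218 (mod 1591)
12^16 ≡ 1218^2 = 1483524 ≡ 712 (mod 1591)
12^32 ≡ 712^2 = 506944 ≡ 1006 (mod 1591)
12^64 ≡ 1006^2 = 1012036 ≡ 160 (mod 1591)
12^128 ≡ 160^2 = 25600 ≡ 144 (mod 1591)
12^256 ≡ 144^2 = 20736 ≡ 53 (mod 1591)
12^512 ≡ 53^2 = 2809 ≡ 1218 (mod 1591)
12^1024 ≡ 1218^2 = 1483524 ≡ 712 (mod 1591)
1590 = 1024 + 512 + 32 + 16 + 4 + 2 in binary powers of 2.
So 12^1590 ≡ 712 · 1218 · 1006 · 712 · 53 · 144 ≡ 84 (mod 1591).
Since 84 ≠ 1, base 12 is a Fermat witness: 1591 is composite.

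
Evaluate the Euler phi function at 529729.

Factor: 529729 = 37 · 103 · 139.
φ(529729) = (37−1) · (103−1) · (139−1) = 36 · 102 · 138 = 506736.

506736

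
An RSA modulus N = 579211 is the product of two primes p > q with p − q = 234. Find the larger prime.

Since p = q + 234, we have 579211 = q(q + 234), so q² + 234q − 579211 = 0.
Discriminant: 234² + 4·579211 = 54756 + 2316844 = 2371600; √2371600 = 1540.
q = (−234 + 1540)/2 = 653, and p = q + 234 = 887.
Check: 653 · 887 = 579211.

887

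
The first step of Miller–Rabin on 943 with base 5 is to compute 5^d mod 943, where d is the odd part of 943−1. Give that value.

943 − 1 = 942 = 2^1 · 471, so d = 471.
5^1 ≡ 5 (mod 943)
5^2 ≡ 5^2 = 25 ≡ 25 (mod 943)
5^4 ≡ 25^2 = 625 ≡ 625 (mod 943)
5^8 ≡ 625^2 = 390625 ≡ 223 (mod 943)
5^16 ≡ 223^2 = 49729 ≡ 693 (mod 943)
5^32 ≡ 693^2 = 480249 ≡ 262 (mod 943)
5^64 ≡ 262^2 = 68644 ≡ 748 (mod 943)
5^128 ≡ 748^2 = 559504 ≡ 305 (mod 943)
5^256 ≡ 305^2 = 93025 ≡ 611 (mod 943)
471 = 256 + 128 + 64 + 16 + 4 + 2 + 1 in binary powers of 2.
So 5^471 ≡ 611 · 305 · 748 · 693 · 625 · 25 · 5 ≡ 241 (mod 943).
Squaring chain: 241; never reaches −1, so base 5 is a Miller–Rabin witness that 943 is composite.

241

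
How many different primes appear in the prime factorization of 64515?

64515 = 3 · 21505
21505 = 5 · 4301
4301 = 11 · 391
391 = 17 · 23
64515 = 3 · 5 · 11 · 17 · 23, which has 5 distinct prime factors.

5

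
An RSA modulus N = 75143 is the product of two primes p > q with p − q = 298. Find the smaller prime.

Since p = q + 298, we have 75143 = q(q + 298), so q² + 298q − 75143 = 0.
Discriminant: 298² + 4·75143 = 88804 + 300572 = 389376; √389376 = 624.
q = (−298 + 624)/2 = 163, and p = q + 298 = 461.
Check: 163 · 461 = 75143.

163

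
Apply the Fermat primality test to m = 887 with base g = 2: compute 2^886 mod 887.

2^1 ≡ 2 (mod 887)
2^2 ≡ 2^2 = 4 ≡ 4 (mod 887)
2^4 ≡ 4^2 = 16 ≡ 16 (mod 887)
2^8 ≡ 16^2 = 256 ≡ 256 (mod 887)
2^16 ≡ 256^2 = 65536 ≡ 785 (mod 887)
2^32 ≡ 785^2 = 616225 ≡ 647 (mod 887)
2^64 ≡ 647^2 = 418609 ≡ 832 (mod 887)
2^128 ≡ 832^2 = 692224 ≡ 364 (mod 887)
2^256 ≡ 364^2 = 132496 ≡ 333 (mod 887)
2^512 ≡ 333^2 = 110889 ≡ 14 (mod 887)
886 = 512 + 256 + 64 + 32 + 16 + 4 + 2 in binary powers of 2.
So 2^886 ≡ 14 · 333 · 832 · 647 · 785 · 16 · 4 ≡ 1 (mod 887).
Since the result is 1, base 2 gives no evidence that 887 is composite.

1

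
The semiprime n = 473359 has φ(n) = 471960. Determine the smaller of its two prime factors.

571

φ(n) = (p−1)(q−1) = n − (p+q) + 1, so p + q = 473359 − 471960 + 1 = 1400.
p and q are the roots of t² − 1400t + 473359 = 0.
Discriminant: 1400² − 4·473359 = 1960000 − 1893436 = 66564; √66564 = 258.
q = (1400 − 258)/2 = 571, p = (1400 + 258)/2 = 829.
Check: 571 · 829 = 473359.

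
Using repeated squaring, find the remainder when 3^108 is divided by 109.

3^1 ≡ 3 (mod 109)
3^2 ≡ 3^2 = 9 ≡ 9 (mod 109)
3^4 ≡ 9^2 = 81 ≡ 81 (mod 109)
3^8 ≡ 81^2 = 6561 ≡ 21 (mod 109)
3^16 ≡ 21^2 = 441 ≡ 5 (mod 109)
3^32 ≡ 5^2 = 25 ≡ 25 (mod 109)
3^64 ≡ 25^2 = 625 ≡ 80 (mod 109)
108 = 64 + 32 + 8 + 4 in binary powers of 2.
So 3^108 ≡ 80 · 25 · 21 · 81 ≡ 1 (mod 109).
Since the result is 1, base 3 gives no evidence that 109 is composite.

1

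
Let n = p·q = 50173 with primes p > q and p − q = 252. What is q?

131

Since p = q + 252, we have 50173 = q(q + 252), so q² + 252q − 50173 = 0.
Discriminant: 252² + 4·50173 = 63504 + 200692 = 264196; √264196 = 514.
q = (−252 + 514)/2 = 131, and p = q + 252 = 383.
Check: 131 · 383 = 50173.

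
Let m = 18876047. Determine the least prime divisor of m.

18876047 is odd.
Digit sum 41, not divisible by 3.
Ends in 7: not divisible by 5.
7: 18876047 = 7·2696578 + 1
11: 18876047 = 11·1716004 + 3
13: 18876047 = 13·1452003 + 8
17: 18876047 = 17·1110355 + 12
19: 18876047 = 19·993476 + 3
23: 18876047 = 23·820697 + 16
29: 18876047 = 29·650898 + 5
31: 18876047 = 31·608904 + 23
37: 18876047 = 37·510163 + 16
41: 18876047 = 41·460391 + 16
43: 18876047 = 43·438977 + 36
47: 18876047 = 47·401618 + 1
53: 18876047 = 53·356151 + 44
59: 18876047 = 59·319933

59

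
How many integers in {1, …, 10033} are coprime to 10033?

9828

Factor: 10033 = 79 · 127.
φ(10033) = (79−1) · (127−1) = 78 · 126 = 9828.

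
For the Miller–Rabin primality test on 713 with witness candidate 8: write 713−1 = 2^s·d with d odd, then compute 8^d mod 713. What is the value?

713 − 1 = 712 = 2^3 · 89, so d = 89.
8^1 ≡ 8 (mod 713)
8^2 ≡ 8^2 = 64 ≡ 64 (mod 713)
8^4 ≡ 64^2 = 4096 ≡ 531 (mod 713)
8^8 ≡ 531^2 = 281961 ≡ 326 (mod 713)
8^16 ≡ 326^2 = 106276 ≡ 39 (mod 713)
8^32 ≡ 39^2 = 1521 ≡ 95 (mod 713)
8^64 ≡ 95^2 = 9025 ≡ 469 (mod 713)
89 = 64 + 16 + 8 + 1 in binary powers of 2.
So 8^89 ≡ 469 · 39 · 326 · 8 ≡ 376 (mod 713).
Squaring chain: 376 → 202 → 163; never reaches −1, so base 8 is a Miller–Rabin witness that 713 is composite.

376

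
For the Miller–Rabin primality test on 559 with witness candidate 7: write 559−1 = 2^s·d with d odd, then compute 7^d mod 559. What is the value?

559 − 1 = 558 = 2^1 · 279, so d = 279.
7^1 ≡ 7 (mod 559)
7^2 ≡ 7^2 = 49 ≡ 49 (mod 559)
7^4 ≡ 49^2 = 2401 ≡ 165 (mod 559)
7^8 ≡ 165^2 = 27225 ≡ 393 (mod 559)
7^16 ≡ 393^2 = 154449 ≡ 165 (mod 559)
7^32 ≡ 165^2 = 27225 ≡ 393 (mod 559)
7^64 ≡ 393^2 = 154449 ≡ 165 (mod 559)
7^128 ≡ 165^2 = 27225 ≡ 393 (mod 559)
7^256 ≡ 393^2 = 154449 ≡ 165 (mod 559)
279 = 256 + 16 + 4 + 2 + 1 in binary powers of 2.
So 7^279 ≡ 165 · 165 · 165 · 49 · 7 ≡ 343 (mod 559).
Squaring chain: 343; never reaches −1, so base 7 is a Miller–Rabin witness that 559 is composite.

343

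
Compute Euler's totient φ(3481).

Factor: 3481 = 59^2.
φ(3481) = 59^1·(59−1) = 3422.

3422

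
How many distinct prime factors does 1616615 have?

1616615 = 5 · 323323
323323 = 7 · 46189
46189 = 11 · 4199
4199 = 13 · 323
323 = 17 · 19
1616615 = 5 · 7 · 11 · 13 · 17 · 19, which has 6 distinct prime factors.

6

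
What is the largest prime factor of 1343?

79

1343 = 17 · 79
79 is prime.
So 1343 = 17 · 79; the largest prime factor is 79.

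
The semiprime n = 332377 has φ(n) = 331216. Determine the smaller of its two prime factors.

509

φ(n) = (p−1)(q−1) = n − (p+q) + 1, so p + q = 332377 − 331216 + 1 = 1162.
p and q are the roots of t² − 1162t + 332377 = 0.
Discriminant: 1162² − 4·332377 = 1350244 − 1329508 = 20736; √20736 = 144.
q = (1162 − 144)/2 = 509, p = (1162 + 144)/2 = 653.
Check: 509 · 653 = 332377.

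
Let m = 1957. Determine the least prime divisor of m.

19

1957 is odd.
Digit sum 22, not divisible by 3.
Ends in 7: not divisible by 5.
7: 1957 = 7·279 + 4
11: 1957 = 11·177 + 10
13: 1957 = 13·150 + 7
17: 1957 = 17·115 + 2
19: 1957 = 19·103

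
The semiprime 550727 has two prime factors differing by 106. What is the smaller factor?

691

Since p = q + 106, we have 550727 = q(q + 106), so q² + 106q − 550727 = 0.
Discriminant: 106² + 4·550727 = 11236 + 2202908 = 2214144; √2214144 = 1488.
q = (−106 + 1488)/2 = 691, and p = q + 106 = 797.
Check: 691 · 797 = 550727.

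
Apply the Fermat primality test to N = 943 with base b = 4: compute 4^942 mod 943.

4^1 ≡ 4 (mod 943)
4^2 ≡ 4^2 = 16 ≡ 16 (mod 943)
4^4 ≡ 16^2 = 256 ≡ 256 (mod 943)
4^8 ≡ 256^2 = 65536 ≡ 469 (mod 943)
4^16 ≡ 469^2 = 219961 ≡ 242 (mod 943)
4^32 ≡ 242^2 = 58564 ≡ 98 (mod 943)
4^64 ≡ 98^2 = 9604 ≡ 174 (mod 943)
4^128 ≡ 174^2 = 30276 ≡ 100 (mod 943)
4^256 ≡ 100^2 = 10000 ≡ 570 (mod 943)
4^512 ≡ 570^2 = 324900 ≡ 508 (mod 943)
942 = 512 + 256 + 128 + 32 + 8 + 4 + 2 in binary powers of 2.
So 4^942 ≡ 508 · 570 · 100 · 98 · 469 · 256 · 16 ≡ 836 (mod 943).
Since 836 ≠ 1, base 4 is a Fermat witness: 943 is composite.

836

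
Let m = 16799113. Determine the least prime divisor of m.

79

16799113 is odd.
Digit sum 37, not divisible by 3.
Ends in 3: not divisible by 5.
7: 16799113 = 7·2399873 + 2
11: 16799113 = 11·1527192 + 1
13: 16799113 = 13·1292239 + 6
17: 16799113 = 17·988183 + 2
19: 16799113 = 19·884163 + 16
23: 16799113 = 23·730396 + 5
29: 16799113 = 29·579279 + 22
31: 16799113 = 31·541906 + 27
37: 16799113 = 37·454030 + 3
41: 16799113 = 41·409734 + 19
43: 16799113 = 43·390677 + 2
47: 16799113 = 47·357427 + 44
53: 16799113 = 53·316964 + 21
59: 16799113 = 59·284730 + 43
61: 16799113 = 61·275395 + 18
67: 16799113 = 67·250733 + 2
71: 16799113 = 71·236607 + 16
73: 16799113 = 73·230124 + 61
79: 16799113 = 79·212647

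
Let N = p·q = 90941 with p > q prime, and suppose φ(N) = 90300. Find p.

431

φ(n) = (p−1)(q−1) = n − (p+q) + 1, so p + q = 90941 − 90300 + 1 = 642.
p and q are the roots of t² − 642t + 90941 = 0.
Discriminant: 642² − 4·90941 = 412164 − 363764 = 48400; √48400 = 220.
q = (642 − 220)/2 = 211, p = (642 + 220)/2 = 431.
Check: 211 · 431 = 90941.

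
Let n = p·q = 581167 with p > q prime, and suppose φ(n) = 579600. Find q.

φ(n) = (p−1)(q−1) = n − (p+q) + 1, so p + q = 581167 − 579600 + 1 = 1568.
p and q are the roots of t² − 1568t + 581167 = 0.
Discriminant: 1568² − 4·581167 = 2458624 − 2324668 = 133956; √133956 = 366.
q = (1568 − 366)/2 = 601, p = (1568 + 366)/2 = 967.
Check: 601 · 967 = 581167.

601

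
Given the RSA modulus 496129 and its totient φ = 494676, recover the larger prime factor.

907

φ(n) = (p−1)(q−1) = n − (p+q) + 1, so p + q = 496129 − 494676 + 1 = 1454.
p and q are the roots of t² − 1454t + 496129 = 0.
Discriminant: 1454² − 4·496129 = 2114116 − 1984516 = 129600; √129600 = 360.
q = (1454 − 360)/2 = 547, p = (1454 + 360)/2 = 907.
Check: 547 · 907 = 496129.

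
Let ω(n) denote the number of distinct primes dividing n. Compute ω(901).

2

901 = 17 · 53
901 = 17 · 53, which has 2 distinct prime factors.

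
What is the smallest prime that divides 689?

13

689 is odd.
Digit sum 23, not divisible by 3.
Ends in 9: not divisible by 5.
7: 689 = 7·98 + 3
11: 689 = 11·62 + 7
13: 689 = 13·53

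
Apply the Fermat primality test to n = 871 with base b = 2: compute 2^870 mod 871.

2^1 ≡ 2 (mod 871)
2^2 ≡ 2^2 = 4 ≡ 4 (mod 871)
2^4 ≡ 4^2 = 16 ≡ 16 (mod 871)
2^8 ≡ 16^2 = 256 ≡ 256 (mod 871)
2^16 ≡ 256^2 = 65536 ≡ 211 (mod 871)
2^32 ≡ 211^2 = 44521 ≡ 100 (mod 871)
2^64 ≡ 100^2 = 10000 ≡ 419 (mod 871)
2^128 ≡ 419^2 = 175561 ≡ 490 (mod 871)
2^256 ≡ 490^2 = 240100 ≡ 575 (mod 871)
2^512 ≡ 575^2 = 330625 ≡ 516 (mod 871)
870 = 512 + 256 + 64 + 32 + 4 + 2 in binary powers of 2.
So 2^870 ≡ 516 · 575 · 419 · 100 · 16 · 4 ≡ 545 (mod 871).
Since 545 ≠ 1, base 2 is a Fermat witness: 871 is composite.

545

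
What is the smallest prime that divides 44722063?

44722063 is odd.
Digit sum 28, not divisible by 3.
Ends in 3: not divisible by 5.
7: 44722063 = 7·6388866 + 1
11: 44722063 = 11·4065642 + 1
13: 44722063 = 13·3440158 + 9
17: 44722063 = 17·2630709 + 10
19: 44722063 = 19·2353792 + 15
23: 44722063 = 23·1944437 + 12
29: 44722063 = 29·1542140 + 3
31: 44722063 = 31·1442647 + 6
37: 44722063 = 37·1208704 + 15
41: 44722063 = 41·1090782 + 1
43: 44722063 = 43·1040047 + 42
47: 44722063 = 47·951533 + 12
53: 44722063 = 53·843812 + 27
59: 44722063 = 59·758001 + 4
61: 44722063 = 61·733148 + 35
67: 44722063 = 67·667493 + 32
71: 44722063 = 71·629888 + 15
73: 44722063 = 73·612631

73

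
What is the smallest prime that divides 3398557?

3398557 is odd.
Digit sum 40, not divisible by 3.
Ends in 7: not divisible by 5.
7: 3398557 = 7·485508 + 1
11: 3398557 = 11·308959 + 8
13: 3398557 = 13·261427 + 6
17: 3398557 = 17·199915 + 2
19: 3398557 = 19·178871 + 8
23: 3398557 = 23·147763 + 8
29: 3398557 = 29·117191 + 18
31: 3398557 = 31·109630 + 27
37: 3398557 = 37·91852 + 33
41: 3398557 = 41·82891 + 26
43: 3398557 = 43·79036 + 9
47: 3398557 = 47·72309 + 34
53: 3398557 = 53·64123 + 38
59: 3398557 = 59·57602 + 39
61: 3398557 = 61·55714 + 3
67: 3398557 = 67·50724 + 49
71: 3398557 = 71·47867

71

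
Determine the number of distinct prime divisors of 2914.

2914 = 2 · 1457
1457 = 31 · 47
2914 = 2 · 31 · 47, which has 3 distinct prime factors.

3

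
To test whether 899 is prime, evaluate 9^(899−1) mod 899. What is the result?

9^1 ≡ 9 (mod 899)
9^2 ≡ 9^2 = 81 ≡ 81 (mod 899)
9^4 ≡ 81^2 = 6561 ≡ 268 (mod 899)
9^8 ≡ 268^2 = 71824 ≡ 803 (mod 899)
9^16 ≡ 803^2 = 644809 ≡ 226 (mod 899)
9^32 ≡ 226^2 = 51076 ≡ 732 (mod 899)
9^64 ≡ 732^2 = 535824 ≡ 20 (mod 899)
9^128 ≡ 20^2 = 400 ≡ 400 (mod 899)
9^256 ≡ 400^2 = 160000 ≡ 877 (mod 899)
9^512 ≡ 877^2 = 769129 ≡ 484 (mod 899)
898 = 512 + 256 + 128 + 2 in binary powers of 2.
So 9^898 ≡ 484 · 877 · 400 · 81 ≡ 545 (mod 899).
Since 545 ≠ 1, base 9 is a Fermat witness: 899 is composite.

545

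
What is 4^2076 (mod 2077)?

1027

4^1 ≡ 4 (mod 2077)
4^2 ≡ 4^2 = 16 ≡ 16 (mod 2077)
4^4 ≡ 16^2 = 256 ≡ 256 (mod 2077)
4^8 ≡ 256^2 = 65536 ≡ 1149 (mod 2077)
4^16 ≡ 1149^2 = 1320201 ≡ 1306 (mod 2077)
4^32 ≡ 1306^2 = 1705636 ≡ 419 (mod 2077)
4^64 ≡ 419^2 = 175561 ≡ 1093 (mod 2077)
4^128 ≡ 1093^2 = 1194649 ≡ 374 (mod 2077)
4^256 ≡ 374^2 = 139876 ≡ 717 (mod 2077)
4^512 ≡ 717^2 = 514089 ≡ 1070 (mod 2077)
4^1024 ≡ 1070^2 = 1144900 ≡ 473 (mod 2077)
4^2048 ≡ 473^2 = 223729 ≡ 1490 (mod 2077)
2076 = 2048 + 16 + 8 + 4 in binary powers of 2.
So 4^2076 ≡ 1490 · 1306 · 1149 · 256 ≡ 1027 (mod 2077).
Since 1027 ≠ 1, base 4 is a Fermat witness: 2077 is composite.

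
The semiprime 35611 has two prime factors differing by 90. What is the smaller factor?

Since p = q + 90, we have 35611 = q(q + 90), so q² + 90q − 35611 = 0.
Discriminant: 90² + 4·35611 = 8100 + 142444 = 150544; √150544 = 388.
q = (−90 + 388)/2 = 149, and p = q + 90 = 239.
Check: 149 · 239 = 35611.

149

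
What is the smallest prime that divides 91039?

91039 is odd.
Digit sum 22, not divisible by 3.
Ends in 9: not divisible by 5.
7: 91039 = 7·13005 + 4
11: 91039 = 11·8276 + 3
13: 91039 = 13·7003

13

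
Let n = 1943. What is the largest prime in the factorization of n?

1943 = 29 · 67
67 is prime.
So 1943 = 29 · 67; the largest prime factor is 67.

67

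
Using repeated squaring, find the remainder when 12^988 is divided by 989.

12^1 ≡ 12 (mod 989)
12^2 ≡ 12^2 = 144 ≡ 144 (mod 989)
12^4 ≡ 144^2 = 20736 ≡ 956 (mod 989)
12^8 ≡ 956^2 = 913936 ≡ 100 (mod 989)
12^16 ≡ 100^2 = 10000 ≡ 110 (mod 989)
12^32 ≡ 110^2 = 12100 ≡ 232 (mod 989)
12^64 ≡ 232^2 = 53824 ≡ 418 (mod 989)
12^128 ≡ 418^2 = 174724 ≡ 660 (mod 989)
12^256 ≡ 660^2 = 435600 ≡ 440 (mod 989)
12^512 ≡ 440^2 = 193600 ≡ 745 (mod 989)
988 = 512 + 256 + 128 + 64 + 16 + 8 + 4 in binary powers of 2.
So 12^988 ≡ 745 · 440 · 660 · 418 · 110 · 100 · 956 ≡ 418 (mod 989).
Since 418 ≠ 1, base 12 is a Fermat witness: 989 is composite.

418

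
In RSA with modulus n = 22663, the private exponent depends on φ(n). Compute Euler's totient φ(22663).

22360

Factor: 22663 = 131 · 173.
φ(22663) = (131−1) · (173−1) = 130 · 172 = 22360.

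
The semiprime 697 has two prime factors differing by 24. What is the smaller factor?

Since p = q + 24, we have 697 = q(q + 24), so q² + 24q − 697 = 0.
Discriminant: 24² + 4·697 = 576 + 2788 = 3364; √3364 = 58.
q = (−24 + 58)/2 = 17, and p = q + 24 = 41.
Check: 17 · 41 = 697.

17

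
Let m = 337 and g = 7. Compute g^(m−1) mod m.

1

7^1 ≡ 7 (mod 337)
7^2 ≡ 7^2 = 49 ≡ 49 (mod 337)
7^4 ≡ 49^2 = 2401 ≡ 42 (mod 337)
7^8 ≡ 42^2 = 1764 ≡ 79 (mod 337)
7^16 ≡ 79^2 = 6241 ≡ 175 (mod 337)
7^32 ≡ 175^2 = 30625 ≡ 295 (mod 337)
7^64 ≡ 295^2 = 87025 ≡ 79 (mod 337)
7^128 ≡ 79^2 = 6241 ≡ 175 (mod 337)
7^256 ≡ 175^2 = 30625 ≡ 295 (mod 337)
336 = 256 + 64 + 16 in binary powers of 2.
So 7^336 ≡ 295 · 79 · 175 ≡ 1 (mod 337).
Since the result is 1, base 7 gives no evidence that 337 is composite.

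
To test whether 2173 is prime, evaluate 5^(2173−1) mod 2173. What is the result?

5^1 ≡ 5 (mod 2173)
5^2 ≡ 5^2 = 25 ≡ 25 (mod 2173)
5^4 ≡ 25^2 = 625 ≡ 625 (mod 2173)
5^8 ≡ 625^2 = 390625 ≡ 1658 (mod 2173)
5^16 ≡ 1658^2 = 2748964 ≡ 119 (mod 2173)
5^32 ≡ 119^2 = 14161 ≡ 1123 (mod 2173)
5^64 ≡ 1123^2 = 1261129 ≡ 789 (mod 2173)
5^128 ≡ 789^2 = 622521 ≡ 1043 (mod 2173)
5^256 ≡ 1043^2 = 1087849 ≡ 1349 (mod 2173)
5^512 ≡ 1349^2 = 1819801 ≡ 1000 (mod 2173)
5^1024 ≡ 1000^2 = 1000000 ≡ 420 (mod 2173)
5^2048 ≡ 420^2 = 176400 ≡ 387 (mod 2173)
2172 = 2048 + 64 + 32 + 16 + 8 + 4 in binary powers of 2.
So 5^2172 ≡ 387 · 789 · 1123 · 119 · 1658 · 625 ≡ 1369 (mod 2173).
Since 1369 ≠ 1, base 5 is a Fermat witness: 2173 is composite.

1369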